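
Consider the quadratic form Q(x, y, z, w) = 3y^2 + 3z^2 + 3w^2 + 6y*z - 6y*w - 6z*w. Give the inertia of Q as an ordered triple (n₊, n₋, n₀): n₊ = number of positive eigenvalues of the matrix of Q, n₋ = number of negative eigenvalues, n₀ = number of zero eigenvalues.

The symmetric matrix is A = [[0, 0, 0, 0], [0, 3, 3, -3], [0, 3, 3, -3], [0, -3, -3, 3]].
Congruent diagonalization of A (simultaneous row and column reduction) yields pivots 0, 3, 0, 0.
Counting signs: 1 positive, 3 zero.

(1, 0, 3)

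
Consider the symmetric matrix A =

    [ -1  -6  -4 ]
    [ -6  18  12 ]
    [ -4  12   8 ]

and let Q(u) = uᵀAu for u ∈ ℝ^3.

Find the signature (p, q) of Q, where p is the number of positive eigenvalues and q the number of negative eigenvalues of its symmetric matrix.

Symmetric row and column elimination reduces A to a congruent diagonal form with pivots -1, 54, 0.
That gives 1 positive, 1 negative, 1 zero pivots.

(1, 1)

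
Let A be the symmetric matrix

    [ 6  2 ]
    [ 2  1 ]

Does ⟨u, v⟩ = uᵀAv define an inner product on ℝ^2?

yes

Leading principal minors: Δ_1 = 6, Δ_2 = 2.
All leading principal minors are positive, so by Sylvester's criterion Q is positive definite.
⟨·,·⟩ is an inner product exactly when A is positive definite.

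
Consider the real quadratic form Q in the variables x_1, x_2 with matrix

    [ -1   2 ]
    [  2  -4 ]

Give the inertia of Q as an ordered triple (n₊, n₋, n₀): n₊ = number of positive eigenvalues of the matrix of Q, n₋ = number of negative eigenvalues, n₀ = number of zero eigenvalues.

Row-reducing A symmetrically gives the diagonal entries -1, 0.
So there are 1 negative, 1 zero pivots.

(0, 1, 1)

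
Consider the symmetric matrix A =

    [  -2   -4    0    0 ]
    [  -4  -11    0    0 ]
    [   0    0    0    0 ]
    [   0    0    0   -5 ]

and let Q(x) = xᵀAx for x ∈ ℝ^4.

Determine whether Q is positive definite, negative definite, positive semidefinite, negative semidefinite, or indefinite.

negative semidefinite

Congruent diagonalization of A (simultaneous row and column reduction) yields pivots -2, -3, 0, -5.
Counting signs: 3 negative, 1 zero.
Hence Q is negative semidefinite.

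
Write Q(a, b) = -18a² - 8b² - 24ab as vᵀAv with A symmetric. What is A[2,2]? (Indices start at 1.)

-8

The coefficient of b² in Q is -8, and that is exactly A[2,2].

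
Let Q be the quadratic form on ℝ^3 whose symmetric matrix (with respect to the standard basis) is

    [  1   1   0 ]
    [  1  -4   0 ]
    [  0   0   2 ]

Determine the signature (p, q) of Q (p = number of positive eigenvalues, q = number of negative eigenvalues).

(2, 1)

Row-reducing A symmetrically gives the diagonal entries 1, -5, 2.
That gives 2 positive, 1 negative pivots.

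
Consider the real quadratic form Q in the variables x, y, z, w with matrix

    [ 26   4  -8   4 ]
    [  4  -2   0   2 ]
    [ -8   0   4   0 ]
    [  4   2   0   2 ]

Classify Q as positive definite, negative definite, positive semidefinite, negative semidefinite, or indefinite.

indefinite

Row-reducing A symmetrically gives the diagonal entries 26, -34/13, 36/17, 4/9.
So there are 3 positive, 1 negative pivots.
Hence Q is indefinite.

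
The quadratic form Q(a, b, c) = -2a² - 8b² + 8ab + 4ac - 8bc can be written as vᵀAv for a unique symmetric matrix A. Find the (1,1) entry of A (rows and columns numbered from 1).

The coefficient of a² in Q is -2, and that is exactly A[1,1].

-2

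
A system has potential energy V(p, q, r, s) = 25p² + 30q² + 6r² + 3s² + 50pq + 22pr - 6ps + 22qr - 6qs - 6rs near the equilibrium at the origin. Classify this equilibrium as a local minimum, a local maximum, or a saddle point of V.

local minimum

The Hessian at the origin is H = [[50, 50, 22, -6], [50, 60, 22, -6], [22, 22, 12, -6], [-6, -6, -6, 6]].
Congruent diagonalization of H (simultaneous row and column reduction) yields pivots 50, 10, 58/25, 12/29.
So there are 4 positive pivots.
H is positive definite, so the origin is a strict local minimum.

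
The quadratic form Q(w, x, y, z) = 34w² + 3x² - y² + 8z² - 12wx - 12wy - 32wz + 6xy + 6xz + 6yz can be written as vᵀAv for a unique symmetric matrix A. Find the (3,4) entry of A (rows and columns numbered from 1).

The coefficient of y·z in Q is 6. For a symmetric A this equals A[3,4] + A[4,3] = 2·A[3,4].
So A[3,4] = 6/2 = 3.

3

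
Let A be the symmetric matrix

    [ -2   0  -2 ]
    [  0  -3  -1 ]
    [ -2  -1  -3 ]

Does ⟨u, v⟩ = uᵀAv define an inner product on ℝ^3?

Symmetric row and column elimination reduces A to a congruent diagonal form with pivots -2, -3, -2/3.
Counting signs: 3 negative.
Hence Q is negative definite.
⟨·,·⟩ is an inner product exactly when A is positive definite.

no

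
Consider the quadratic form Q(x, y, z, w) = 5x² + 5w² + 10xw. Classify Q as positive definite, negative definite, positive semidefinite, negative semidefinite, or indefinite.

The associated matrix is A = [[5, 0, 0, 5], [0, 0, 0, 0], [0, 0, 0, 0], [5, 0, 0, 5]].
Congruent diagonalization of A (simultaneous row and column reduction) yields pivots 5, 0, 0, 0.
So there are 1 positive, 3 zero pivots.
Hence Q is positive semidefinite.

positive semidefinite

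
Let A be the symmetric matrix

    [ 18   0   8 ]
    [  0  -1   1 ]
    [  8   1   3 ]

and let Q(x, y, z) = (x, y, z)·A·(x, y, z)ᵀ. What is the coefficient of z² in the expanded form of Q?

3

The coefficient of z² is the diagonal entry A[3,3] = 3.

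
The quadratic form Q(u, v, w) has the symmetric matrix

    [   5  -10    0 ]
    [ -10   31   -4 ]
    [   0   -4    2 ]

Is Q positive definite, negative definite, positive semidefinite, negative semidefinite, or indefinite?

positive definite

Leading principal minors: Δ_1 = 5, Δ_2 = 55, Δ_3 = 30.
All leading principal minors are positive, so by Sylvester's criterion Q is positive definite.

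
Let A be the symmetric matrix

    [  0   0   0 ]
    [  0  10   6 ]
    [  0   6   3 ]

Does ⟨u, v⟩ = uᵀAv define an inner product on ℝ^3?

Symmetric row and column elimination reduces A to a congruent diagonal form with pivots 0, 10, -3/5.
So there are 1 positive, 1 negative, 1 zero pivots.
Hence Q is indefinite.
⟨·,·⟩ is an inner product exactly when A is positive definite.

no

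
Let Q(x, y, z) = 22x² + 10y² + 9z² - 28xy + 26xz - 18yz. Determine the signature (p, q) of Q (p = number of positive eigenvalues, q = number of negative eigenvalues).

Write A = [[22, -14, 13], [-14, 10, -9], [13, -9, 9]].
Applying the same elementary operations to the rows and columns of A produces a congruent diagonal matrix with entries 22, 12/11, 5/6.
That gives 3 positive pivots.

(3, 0)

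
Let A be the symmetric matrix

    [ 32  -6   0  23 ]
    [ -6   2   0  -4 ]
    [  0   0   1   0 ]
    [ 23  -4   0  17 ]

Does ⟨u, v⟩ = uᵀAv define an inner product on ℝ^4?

Applying the same elementary operations to the rows and columns of A produces a congruent diagonal matrix with entries 32, 7/8, 1, 5/14.
Counting signs: 4 positive.
Hence Q is positive definite.
⟨·,·⟩ is an inner product exactly when A is positive definite.

yes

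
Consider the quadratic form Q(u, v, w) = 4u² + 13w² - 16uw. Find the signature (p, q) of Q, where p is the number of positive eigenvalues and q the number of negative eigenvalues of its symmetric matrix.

The associated matrix is A = [[4, 0, -8], [0, 0, 0], [-8, 0, 13]].
Congruent diagonalization of A (simultaneous row and column reduction) yields pivots 4, 0, -3.
Counting signs: 1 positive, 1 negative, 1 zero.

(1, 1)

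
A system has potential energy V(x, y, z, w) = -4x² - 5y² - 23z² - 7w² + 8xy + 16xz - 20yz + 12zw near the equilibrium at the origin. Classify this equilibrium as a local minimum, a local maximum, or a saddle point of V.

saddle point

The Hessian at the origin is H = [[-8, 8, 16, 0], [8, -10, -20, 0], [16, -20, -46, 12], [0, 0, 12, -14]].
Applying the same elementary operations to the rows and columns of H produces a congruent diagonal matrix with entries -8, -2, -6, 10.
Counting signs: 1 positive, 3 negative.
H is indefinite, so the origin is a saddle point.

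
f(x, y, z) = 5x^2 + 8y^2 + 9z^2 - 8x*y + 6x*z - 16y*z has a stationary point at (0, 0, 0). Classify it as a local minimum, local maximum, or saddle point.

local minimum

The Hessian at the origin is H = [[10, -8, 6], [-8, 16, -16], [6, -16, 18]].
Row-reducing H symmetrically gives the diagonal entries 10, 48/5, 4/3.
Counting signs: 3 positive.
H is positive definite, so the origin is a strict local minimum.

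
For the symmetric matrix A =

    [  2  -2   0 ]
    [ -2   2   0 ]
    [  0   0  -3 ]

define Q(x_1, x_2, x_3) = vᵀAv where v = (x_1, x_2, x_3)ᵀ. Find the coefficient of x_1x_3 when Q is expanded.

The coefficient of x_1x_3 is A[1,3] + A[3,1] = 2·0 = 0.

0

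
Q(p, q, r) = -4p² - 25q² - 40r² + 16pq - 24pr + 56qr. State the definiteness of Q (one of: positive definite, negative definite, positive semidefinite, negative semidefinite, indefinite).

negative definite

The associated matrix is A = [[-4, 8, -12], [8, -25, 28], [-12, 28, -40]].
Symmetric row and column elimination reduces A to a congruent diagonal form with pivots -4, -9, -20/9.
So there are 3 negative pivots.
Hence Q is negative definite.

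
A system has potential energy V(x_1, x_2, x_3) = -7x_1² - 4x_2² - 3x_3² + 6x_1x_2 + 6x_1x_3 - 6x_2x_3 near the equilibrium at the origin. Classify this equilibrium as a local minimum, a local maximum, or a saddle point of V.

local maximum

The Hessian at the origin is H = [[-14, 6, 6], [6, -8, -6], [6, -6, -6]].
Applying the same elementary operations to the rows and columns of H produces a congruent diagonal matrix with entries -14, -38/7, -24/19.
So there are 3 negative pivots.
H is negative definite, so the origin is a strict local maximum.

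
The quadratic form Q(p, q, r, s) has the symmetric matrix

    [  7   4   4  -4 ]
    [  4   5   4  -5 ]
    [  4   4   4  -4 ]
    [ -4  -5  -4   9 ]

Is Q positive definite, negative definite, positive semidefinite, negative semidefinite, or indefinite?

positive definite

Leading principal minors: Δ_1 = 7, Δ_2 = 19, Δ_3 = 12, Δ_4 = 48.
All leading principal minors are positive, so by Sylvester's criterion Q is positive definite.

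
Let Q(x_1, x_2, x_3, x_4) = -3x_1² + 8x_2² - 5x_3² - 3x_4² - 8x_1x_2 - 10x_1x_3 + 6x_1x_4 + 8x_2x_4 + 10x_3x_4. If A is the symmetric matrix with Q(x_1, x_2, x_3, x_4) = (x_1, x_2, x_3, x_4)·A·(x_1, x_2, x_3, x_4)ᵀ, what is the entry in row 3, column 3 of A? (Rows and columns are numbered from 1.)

The coefficient of x_3² in Q is -5, and that is exactly A[3,3].

-5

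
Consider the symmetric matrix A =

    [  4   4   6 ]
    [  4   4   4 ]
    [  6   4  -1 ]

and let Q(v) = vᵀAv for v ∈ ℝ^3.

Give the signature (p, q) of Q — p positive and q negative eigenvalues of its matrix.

By Sylvester's law of inertia any congruent diagonalization of A has 2 positive, 1 negative and 0 zero entries.

(2, 1)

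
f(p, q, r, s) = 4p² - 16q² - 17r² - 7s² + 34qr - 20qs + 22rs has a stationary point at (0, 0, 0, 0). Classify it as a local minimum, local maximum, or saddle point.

saddle point

The Hessian at the origin is H = [[8, 0, 0, 0], [0, -32, 34, -20], [0, 34, -34, 22], [0, -20, 22, -14]].
An LDLᵀ factorisation of H has diagonal entries 8, -32, 17/8, -30/17.
Counting signs: 2 positive, 2 negative.
H is indefinite, so the origin is a saddle point.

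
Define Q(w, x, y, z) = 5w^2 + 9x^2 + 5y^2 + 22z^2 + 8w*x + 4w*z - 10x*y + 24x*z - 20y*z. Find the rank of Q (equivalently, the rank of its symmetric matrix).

4

Write A = [[5, 4, 0, 2], [4, 9, -5, 12], [0, -5, 5, -10], [2, 12, -10, 22]].
Applying the same elementary operations to the rows and columns of A produces a congruent diagonal matrix with entries 5, 29/5, 20/29, 1.
So there are 4 positive pivots.
The rank is the number of nonzero pivots: 4.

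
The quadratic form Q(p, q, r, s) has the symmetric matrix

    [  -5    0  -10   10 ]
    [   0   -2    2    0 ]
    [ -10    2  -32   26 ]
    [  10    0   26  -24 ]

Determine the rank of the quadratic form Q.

4

Applying the same elementary operations to the rows and columns of A produces a congruent diagonal matrix with entries -5, -2, -10, -2/5.
So there are 4 negative pivots.
The rank is the number of nonzero pivots: 4.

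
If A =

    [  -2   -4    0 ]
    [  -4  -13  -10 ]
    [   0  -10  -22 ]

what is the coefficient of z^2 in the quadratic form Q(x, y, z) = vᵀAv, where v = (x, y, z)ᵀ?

-22

The coefficient of z^2 is the diagonal entry A[3,3] = -22.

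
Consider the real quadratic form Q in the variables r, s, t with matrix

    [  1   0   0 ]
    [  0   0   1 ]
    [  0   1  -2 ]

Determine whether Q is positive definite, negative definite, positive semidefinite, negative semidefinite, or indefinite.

indefinite

A is congruent to a diagonal matrix with 2 positive, 1 negative and 0 zero entries, so Q is indefinite.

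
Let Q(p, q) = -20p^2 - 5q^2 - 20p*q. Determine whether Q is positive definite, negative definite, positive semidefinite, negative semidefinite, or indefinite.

Write A = [[-20, -10], [-10, -5]].
Row-reducing A symmetrically gives the diagonal entries -20, 0.
That gives 1 negative, 1 zero pivots.
Hence Q is negative semidefinite.

negative semidefinite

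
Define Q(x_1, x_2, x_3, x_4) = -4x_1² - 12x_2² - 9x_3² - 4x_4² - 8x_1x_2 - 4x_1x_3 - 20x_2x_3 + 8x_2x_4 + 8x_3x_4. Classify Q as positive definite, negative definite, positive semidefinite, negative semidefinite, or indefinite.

negative semidefinite

Write A = [[-4, -4, -2, 0], [-4, -12, -10, 4], [-2, -10, -9, 4], [0, 4, 4, -4]].
Symmetric row and column elimination reduces A to a congruent diagonal form with pivots -4, -8, 0, -2.
Counting signs: 3 negative, 1 zero.
Hence Q is negative semidefinite.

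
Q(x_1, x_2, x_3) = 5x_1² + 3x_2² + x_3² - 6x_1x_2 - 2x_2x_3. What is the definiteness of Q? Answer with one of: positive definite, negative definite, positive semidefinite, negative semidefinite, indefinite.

positive definite

The associated matrix is A = [[5, -3, 0], [-3, 3, -1], [0, -1, 1]].
An LDLᵀ factorisation of A has diagonal entries 5, 6/5, 1/6.
That gives 3 positive pivots.
Hence Q is positive definite.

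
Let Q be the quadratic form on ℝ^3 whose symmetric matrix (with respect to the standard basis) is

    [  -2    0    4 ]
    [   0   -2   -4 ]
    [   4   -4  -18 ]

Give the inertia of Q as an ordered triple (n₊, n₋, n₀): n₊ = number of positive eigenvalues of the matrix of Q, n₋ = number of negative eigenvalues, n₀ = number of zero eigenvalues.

Symmetric row and column elimination reduces A to a congruent diagonal form with pivots -2, -2, -2.
Counting signs: 3 negative.

(0, 3, 0)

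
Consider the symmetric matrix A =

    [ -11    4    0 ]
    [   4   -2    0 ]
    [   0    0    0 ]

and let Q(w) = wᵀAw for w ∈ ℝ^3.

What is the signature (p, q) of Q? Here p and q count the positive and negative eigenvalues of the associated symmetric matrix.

Congruent diagonalization of A (simultaneous row and column reduction) yields pivots -11, -6/11, 0.
So there are 2 negative, 1 zero pivots.

(0, 2)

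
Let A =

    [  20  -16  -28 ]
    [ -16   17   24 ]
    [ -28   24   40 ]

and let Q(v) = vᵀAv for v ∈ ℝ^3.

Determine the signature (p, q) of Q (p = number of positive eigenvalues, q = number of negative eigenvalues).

(3, 0)

Symmetric row and column elimination reduces A to a congruent diagonal form with pivots 20, 21/5, 4/21.
So there are 3 positive pivots.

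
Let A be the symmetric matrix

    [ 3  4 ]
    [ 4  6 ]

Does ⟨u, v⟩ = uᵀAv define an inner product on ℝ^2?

yes

Leading principal minors: Δ_1 = 3, Δ_2 = 2.
All leading principal minors are positive, so by Sylvester's criterion Q is positive definite.
⟨·,·⟩ is an inner product exactly when A is positive definite.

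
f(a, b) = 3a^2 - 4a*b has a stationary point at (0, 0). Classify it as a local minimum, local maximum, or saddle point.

saddle point

The Hessian at the origin is H = [[6, -4], [-4, 0]].
det H = 6·0 − (-4)² = -16 < 0, so H is indefinite.
Therefore the origin is a saddle point.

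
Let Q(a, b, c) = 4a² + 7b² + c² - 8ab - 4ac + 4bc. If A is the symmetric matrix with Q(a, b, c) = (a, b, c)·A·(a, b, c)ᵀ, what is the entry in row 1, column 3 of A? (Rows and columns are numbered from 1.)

-2

The coefficient of a·c in Q is -4. For a symmetric A this equals A[1,3] + A[3,1] = 2·A[1,3].
So A[1,3] = -4/2 = -2.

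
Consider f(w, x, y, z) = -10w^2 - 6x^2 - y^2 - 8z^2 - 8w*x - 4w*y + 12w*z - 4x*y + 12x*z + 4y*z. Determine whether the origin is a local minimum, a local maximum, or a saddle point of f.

local maximum

The Hessian at the origin is H = [[-20, -8, -4, 12], [-8, -12, -4, 12], [-4, -4, -2, 4], [12, 12, 4, -16]].
Row-reducing H symmetrically gives the diagonal entries -20, -44/5, -6/11, -8/3.
That gives 4 negative pivots.
H is negative definite, so the origin is a strict local maximum.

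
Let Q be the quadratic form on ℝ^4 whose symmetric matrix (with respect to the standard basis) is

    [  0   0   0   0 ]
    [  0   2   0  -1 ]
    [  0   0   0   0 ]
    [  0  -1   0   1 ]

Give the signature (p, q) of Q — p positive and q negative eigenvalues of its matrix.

Applying the same elementary operations to the rows and columns of A produces a congruent diagonal matrix with entries 0, 2, 0, 1/2.
So there are 2 positive, 2 zero pivots.

(2, 0)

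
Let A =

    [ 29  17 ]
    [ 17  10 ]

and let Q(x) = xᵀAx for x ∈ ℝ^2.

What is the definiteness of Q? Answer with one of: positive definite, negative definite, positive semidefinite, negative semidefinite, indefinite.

Leading principal minors: Δ_1 = 29, Δ_2 = 1.
All leading principal minors are positive, so by Sylvester's criterion Q is positive definite.

positive definite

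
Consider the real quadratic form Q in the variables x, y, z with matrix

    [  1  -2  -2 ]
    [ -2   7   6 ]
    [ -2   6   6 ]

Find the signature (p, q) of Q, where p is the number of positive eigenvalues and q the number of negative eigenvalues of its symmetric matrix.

(3, 0)

Applying the same elementary operations to the rows and columns of A produces a congruent diagonal matrix with entries 1, 3, 2/3.
So there are 3 positive pivots.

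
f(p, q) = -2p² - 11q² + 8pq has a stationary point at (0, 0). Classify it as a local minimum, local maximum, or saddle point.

local maximum

The Hessian at the origin is H = [[-4, 8], [8, -22]].
det H = -4·-22 − (8)² = 24 > 0 and H[1,1] = -4 < 0, so H is negative definite.
Therefore the origin is a local maximum.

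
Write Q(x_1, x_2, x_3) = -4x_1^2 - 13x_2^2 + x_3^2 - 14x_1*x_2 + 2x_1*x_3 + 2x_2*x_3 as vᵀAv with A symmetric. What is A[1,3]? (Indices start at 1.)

The coefficient of x_1·x_3 in Q is 2. For a symmetric A this equals A[1,3] + A[3,1] = 2·A[1,3].
So A[1,3] = 2/2 = 1.

1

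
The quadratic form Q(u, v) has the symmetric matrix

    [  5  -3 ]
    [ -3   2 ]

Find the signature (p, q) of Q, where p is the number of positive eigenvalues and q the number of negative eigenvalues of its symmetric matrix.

(2, 0)

An LDLᵀ factorisation of A has diagonal entries 5, 1/5.
So there are 2 positive pivots.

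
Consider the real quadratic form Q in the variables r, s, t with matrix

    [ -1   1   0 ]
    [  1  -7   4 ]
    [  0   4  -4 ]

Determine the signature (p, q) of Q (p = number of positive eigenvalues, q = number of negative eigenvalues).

(0, 3)

Symmetric row and column elimination reduces A to a congruent diagonal form with pivots -1, -6, -4/3.
That gives 3 negative pivots.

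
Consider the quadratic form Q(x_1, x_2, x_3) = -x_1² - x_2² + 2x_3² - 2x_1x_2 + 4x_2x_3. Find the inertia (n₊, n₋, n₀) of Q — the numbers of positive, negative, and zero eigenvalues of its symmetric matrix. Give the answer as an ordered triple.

(1, 2, 0)

The symmetric matrix is A = [[-1, -1, 0], [-1, -1, 2], [0, 2, 2]].
By Sylvester's law of inertia any congruent diagonalization of A has 1 positive, 2 negative and 0 zero entries.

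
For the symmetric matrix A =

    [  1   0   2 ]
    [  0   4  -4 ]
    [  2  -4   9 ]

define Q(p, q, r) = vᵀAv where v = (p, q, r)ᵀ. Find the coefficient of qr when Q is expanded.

The coefficient of qr is A[2,3] + A[3,2] = 2·(-4) = -8.

-8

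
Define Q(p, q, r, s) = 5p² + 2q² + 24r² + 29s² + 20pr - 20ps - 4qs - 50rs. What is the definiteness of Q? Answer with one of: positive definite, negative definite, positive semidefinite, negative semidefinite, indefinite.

The symmetric matrix of Q is A = [[5, 0, 10, -10], [0, 2, 0, -2], [10, 0, 24, -25], [-10, -2, -25, 29]].
Leading principal minors: Δ_1 = 5, Δ_2 = 10, Δ_3 = 40, Δ_4 = 30.
All leading principal minors are positive, so by Sylvester's criterion Q is positive definite.

positive definite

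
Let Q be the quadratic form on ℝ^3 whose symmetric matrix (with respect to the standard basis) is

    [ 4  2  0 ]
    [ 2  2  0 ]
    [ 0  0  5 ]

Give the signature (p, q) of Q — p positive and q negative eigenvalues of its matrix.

An LDLᵀ factorisation of A has diagonal entries 4, 1, 5.
That gives 3 positive pivots.

(3, 0)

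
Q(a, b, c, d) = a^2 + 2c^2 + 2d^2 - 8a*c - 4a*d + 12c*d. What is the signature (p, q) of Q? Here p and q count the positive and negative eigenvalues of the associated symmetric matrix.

(1, 2)

The associated matrix is A = [[1, 0, -4, -2], [0, 0, 0, 0], [-4, 0, 2, 6], [-2, 0, 6, 2]].
Row-reducing A symmetrically gives the diagonal entries 1, 0, -14, -12/7.
So there are 1 positive, 2 negative, 1 zero pivots.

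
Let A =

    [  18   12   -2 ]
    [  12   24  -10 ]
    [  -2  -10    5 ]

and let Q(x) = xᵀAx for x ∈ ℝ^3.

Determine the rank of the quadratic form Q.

An LDLᵀ factorisation of A has diagonal entries 18, 16, 1/12.
That gives 3 positive pivots.
The rank is the number of nonzero pivots: 3.

3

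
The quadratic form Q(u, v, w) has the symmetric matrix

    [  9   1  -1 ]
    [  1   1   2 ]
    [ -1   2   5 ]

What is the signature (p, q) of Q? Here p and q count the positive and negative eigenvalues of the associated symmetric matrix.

(2, 1)

Row-reducing A symmetrically gives the diagonal entries 9, 8/9, -1/8.
Counting signs: 2 positive, 1 negative.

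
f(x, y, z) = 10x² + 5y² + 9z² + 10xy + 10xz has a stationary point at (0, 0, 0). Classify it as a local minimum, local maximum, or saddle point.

The Hessian at the origin is H = [[20, 10, 10], [10, 10, 0], [10, 0, 18]].
An LDLᵀ factorisation of H has diagonal entries 20, 5, 8.
So there are 3 positive pivots.
H is positive definite, so the origin is a strict local minimum.

local minimum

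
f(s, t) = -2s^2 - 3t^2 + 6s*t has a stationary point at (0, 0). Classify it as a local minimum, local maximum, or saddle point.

The Hessian at the origin is H = [[-4, 6], [6, -6]].
det H = -4·-6 − (6)² = -12 < 0, so H is indefinite.
Therefore the origin is a saddle point.

saddle point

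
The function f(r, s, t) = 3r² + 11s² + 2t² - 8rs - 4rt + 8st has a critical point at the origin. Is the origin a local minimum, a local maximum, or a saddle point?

The Hessian at the origin is H = [[6, -8, -4], [-8, 22, 8], [-4, 8, 4]].
Row-reducing H symmetrically gives the diagonal entries 6, 34/3, 12/17.
Counting signs: 3 positive.
H is positive definite, so the origin is a strict local minimum.

local minimum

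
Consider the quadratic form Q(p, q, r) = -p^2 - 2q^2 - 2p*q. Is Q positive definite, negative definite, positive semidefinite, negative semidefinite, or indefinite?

The associated matrix is A = [[-1, -1, 0], [-1, -2, 0], [0, 0, 0]].
Applying the same elementary operations to the rows and columns of A produces a congruent diagonal matrix with entries -1, -1, 0.
Counting signs: 2 negative, 1 zero.
Hence Q is negative semidefinite.

negative semidefinite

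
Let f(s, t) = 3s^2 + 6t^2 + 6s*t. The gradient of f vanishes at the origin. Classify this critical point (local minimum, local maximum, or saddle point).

local minimum

The Hessian at the origin is H = [[6, 6], [6, 12]].
det H = 6·12 − (6)² = 36 > 0 and H[1,1] = 6 > 0, so H is positive definite.
Therefore the origin is a local minimum.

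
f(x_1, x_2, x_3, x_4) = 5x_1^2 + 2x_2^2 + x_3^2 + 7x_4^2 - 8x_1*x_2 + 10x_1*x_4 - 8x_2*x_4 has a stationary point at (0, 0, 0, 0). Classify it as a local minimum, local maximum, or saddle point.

saddle point

The Hessian at the origin is H = [[10, -8, 0, 10], [-8, 4, 0, -8], [0, 0, 2, 0], [10, -8, 0, 14]].
Congruent diagonalization of H (simultaneous row and column reduction) yields pivots 10, -12/5, 2, 4.
So there are 3 positive, 1 negative pivots.
H is indefinite, so the origin is a saddle point.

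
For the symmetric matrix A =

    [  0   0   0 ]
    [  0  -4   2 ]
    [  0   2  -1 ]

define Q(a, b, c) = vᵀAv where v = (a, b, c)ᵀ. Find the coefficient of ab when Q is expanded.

The coefficient of ab is A[1,2] + A[2,1] = 2·0 = 0.

0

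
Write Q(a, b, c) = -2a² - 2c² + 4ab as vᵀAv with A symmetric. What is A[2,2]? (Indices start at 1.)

The coefficient of b² in Q is 0, and that is exactly A[2,2].

0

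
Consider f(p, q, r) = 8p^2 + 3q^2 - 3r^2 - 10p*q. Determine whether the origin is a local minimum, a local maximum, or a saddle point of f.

saddle point

The Hessian at the origin is H = [[16, -10, 0], [-10, 6, 0], [0, 0, -6]].
Congruent diagonalization of H (simultaneous row and column reduction) yields pivots 16, -1/4, -6.
So there are 1 positive, 2 negative pivots.
H is indefinite, so the origin is a saddle point.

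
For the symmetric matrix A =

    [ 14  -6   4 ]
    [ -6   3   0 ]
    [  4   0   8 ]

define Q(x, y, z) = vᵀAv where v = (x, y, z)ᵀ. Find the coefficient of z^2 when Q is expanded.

The coefficient of z^2 is the diagonal entry A[3,3] = 8.

8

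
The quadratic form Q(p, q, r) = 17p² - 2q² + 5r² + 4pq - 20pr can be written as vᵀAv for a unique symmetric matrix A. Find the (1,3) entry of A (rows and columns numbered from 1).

-10

The coefficient of p·r in Q is -20. For a symmetric A this equals A[1,3] + A[3,1] = 2·A[1,3].
So A[1,3] = -20/2 = -10.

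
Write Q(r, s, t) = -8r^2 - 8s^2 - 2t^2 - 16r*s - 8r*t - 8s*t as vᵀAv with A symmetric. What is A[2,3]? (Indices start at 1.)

-4

The coefficient of s·t in Q is -8. For a symmetric A this equals A[2,3] + A[3,2] = 2·A[2,3].
So A[2,3] = -8/2 = -4.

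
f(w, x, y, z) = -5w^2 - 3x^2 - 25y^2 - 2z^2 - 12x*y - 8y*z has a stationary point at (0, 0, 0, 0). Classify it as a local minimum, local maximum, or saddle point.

local maximum

The Hessian at the origin is H = [[-10, 0, 0, 0], [0, -6, -12, 0], [0, -12, -50, -8], [0, 0, -8, -4]].
Applying the same elementary operations to the rows and columns of H produces a congruent diagonal matrix with entries -10, -6, -26, -20/13.
That gives 4 negative pivots.
H is negative definite, so the origin is a strict local maximum.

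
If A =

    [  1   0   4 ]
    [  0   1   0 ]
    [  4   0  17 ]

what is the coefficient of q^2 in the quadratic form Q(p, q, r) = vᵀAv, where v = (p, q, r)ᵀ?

1

The coefficient of q^2 is the diagonal entry A[2,2] = 1.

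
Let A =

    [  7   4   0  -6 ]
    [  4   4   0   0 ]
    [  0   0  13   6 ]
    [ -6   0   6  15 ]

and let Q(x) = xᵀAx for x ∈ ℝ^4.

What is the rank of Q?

4

Applying the same elementary operations to the rows and columns of A produces a congruent diagonal matrix with entries 7, 12/7, 13, 3/13.
That gives 4 positive pivots.
The rank is the number of nonzero pivots: 4.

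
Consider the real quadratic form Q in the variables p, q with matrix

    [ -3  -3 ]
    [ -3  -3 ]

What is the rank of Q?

1

Applying the same elementary operations to the rows and columns of A produces a congruent diagonal matrix with entries -3, 0.
Counting signs: 1 negative, 1 zero.
The rank is the number of nonzero pivots: 1.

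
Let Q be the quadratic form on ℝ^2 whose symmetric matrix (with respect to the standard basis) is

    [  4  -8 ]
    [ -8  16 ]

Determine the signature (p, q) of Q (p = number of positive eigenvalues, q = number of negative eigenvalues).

Symmetric row and column elimination reduces A to a congruent diagonal form with pivots 4, 0.
Counting signs: 1 positive, 1 zero.

(1, 0)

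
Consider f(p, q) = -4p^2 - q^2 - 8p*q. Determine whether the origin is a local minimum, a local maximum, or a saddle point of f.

saddle point

The Hessian at the origin is H = [[-8, -8], [-8, -2]].
det H = -8·-2 − (-8)² = -48 < 0, so H is indefinite.
Therefore the origin is a saddle point.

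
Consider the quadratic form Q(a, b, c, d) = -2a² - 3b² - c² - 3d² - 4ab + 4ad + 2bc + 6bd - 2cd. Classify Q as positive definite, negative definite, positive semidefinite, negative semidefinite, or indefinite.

The associated matrix is A = [[-2, -2, 0, 2], [-2, -3, 1, 3], [0, 1, -1, -1], [2, 3, -1, -3]].
Symmetric row and column elimination reduces A to a congruent diagonal form with pivots -2, -1, 0, 0.
So there are 2 negative, 2 zero pivots.
Hence Q is negative semidefinite.

negative semidefinite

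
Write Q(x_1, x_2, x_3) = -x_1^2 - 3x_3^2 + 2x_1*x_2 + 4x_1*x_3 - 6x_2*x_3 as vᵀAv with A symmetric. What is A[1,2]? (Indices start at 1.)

1

The coefficient of x_1·x_2 in Q is 2. For a symmetric A this equals A[1,2] + A[2,1] = 2·A[1,2].
So A[1,2] = 2/2 = 1.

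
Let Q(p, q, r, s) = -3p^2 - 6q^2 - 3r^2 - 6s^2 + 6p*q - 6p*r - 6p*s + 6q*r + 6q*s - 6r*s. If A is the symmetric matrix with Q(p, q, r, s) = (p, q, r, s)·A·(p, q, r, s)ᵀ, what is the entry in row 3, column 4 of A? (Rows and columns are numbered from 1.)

-3

The coefficient of r·s in Q is -6. For a symmetric A this equals A[3,4] + A[4,3] = 2·A[3,4].
So A[3,4] = -6/2 = -3.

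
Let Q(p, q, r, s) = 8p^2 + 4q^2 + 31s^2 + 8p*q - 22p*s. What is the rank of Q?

3

The symmetric matrix is A = [[8, 4, 0, -11], [4, 4, 0, 0], [0, 0, 0, 0], [-11, 0, 0, 31]].
Applying the same elementary operations to the rows and columns of A produces a congruent diagonal matrix with entries 8, 2, 0, 3/4.
Counting signs: 3 positive, 1 zero.
The rank is the number of nonzero pivots: 3.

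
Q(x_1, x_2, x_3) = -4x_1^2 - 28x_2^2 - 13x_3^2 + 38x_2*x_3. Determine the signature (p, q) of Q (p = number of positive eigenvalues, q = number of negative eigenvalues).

(0, 3)

The associated matrix is A = [[-4, 0, 0], [0, -28, 19], [0, 19, -13]].
An LDLᵀ factorisation of A has diagonal entries -4, -28, -3/28.
That gives 3 negative pivots.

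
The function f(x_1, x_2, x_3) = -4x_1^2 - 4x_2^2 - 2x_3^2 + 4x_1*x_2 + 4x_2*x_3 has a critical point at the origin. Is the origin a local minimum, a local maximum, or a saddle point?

local maximum

The Hessian at the origin is H = [[-8, 4, 0], [4, -8, 4], [0, 4, -4]].
Congruent diagonalization of H (simultaneous row and column reduction) yields pivots -8, -6, -4/3.
That gives 3 negative pivots.
H is negative definite, so the origin is a strict local maximum.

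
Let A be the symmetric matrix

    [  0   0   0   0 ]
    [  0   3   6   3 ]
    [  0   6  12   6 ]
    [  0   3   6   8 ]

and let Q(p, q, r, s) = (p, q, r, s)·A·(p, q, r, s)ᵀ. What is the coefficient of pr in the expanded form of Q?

The coefficient of pr is A[1,3] + A[3,1] = 2·0 = 0.

0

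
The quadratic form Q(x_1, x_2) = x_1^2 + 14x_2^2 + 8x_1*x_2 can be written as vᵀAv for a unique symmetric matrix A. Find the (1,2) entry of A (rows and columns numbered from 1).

4

The coefficient of x_1·x_2 in Q is 8. For a symmetric A this equals A[1,2] + A[2,1] = 2·A[1,2].
So A[1,2] = 8/2 = 4.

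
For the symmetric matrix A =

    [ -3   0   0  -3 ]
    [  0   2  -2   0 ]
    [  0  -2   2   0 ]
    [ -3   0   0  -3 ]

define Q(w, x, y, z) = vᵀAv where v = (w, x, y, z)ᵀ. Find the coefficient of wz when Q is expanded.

The coefficient of wz is A[1,4] + A[4,1] = 2·(-3) = -6.

-6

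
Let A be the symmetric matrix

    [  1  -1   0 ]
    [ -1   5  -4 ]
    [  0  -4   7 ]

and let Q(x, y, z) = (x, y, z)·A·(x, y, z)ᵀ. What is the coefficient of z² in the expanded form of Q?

The coefficient of z² is the diagonal entry A[3,3] = 7.

7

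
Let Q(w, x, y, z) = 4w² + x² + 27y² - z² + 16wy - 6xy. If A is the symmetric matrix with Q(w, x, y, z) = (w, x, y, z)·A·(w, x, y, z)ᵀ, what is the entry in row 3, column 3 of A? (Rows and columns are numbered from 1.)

27

The coefficient of y² in Q is 27, and that is exactly A[3,3].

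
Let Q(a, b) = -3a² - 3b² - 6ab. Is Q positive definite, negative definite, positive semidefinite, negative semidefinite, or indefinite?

negative semidefinite

The symmetric matrix of Q is [[-3, -3], [-3, -3]].
For the 2×2 matrix [[-3, -3], [-3, -3]]: det = -3·-3 − (-3)² = 0, trace = -6.
det = 0 so one eigenvalue is zero; the form is semidefinite with the sign of the trace.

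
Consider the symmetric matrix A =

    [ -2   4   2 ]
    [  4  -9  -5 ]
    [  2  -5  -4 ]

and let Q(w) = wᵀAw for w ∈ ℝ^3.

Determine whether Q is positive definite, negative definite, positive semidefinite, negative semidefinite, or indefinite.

Leading principal minors: Δ_1 = -2, Δ_2 = 2, Δ_3 = -2.
The signs alternate starting with Δ_1 < 0, so by Sylvester's criterion Q is negative definite.

negative definite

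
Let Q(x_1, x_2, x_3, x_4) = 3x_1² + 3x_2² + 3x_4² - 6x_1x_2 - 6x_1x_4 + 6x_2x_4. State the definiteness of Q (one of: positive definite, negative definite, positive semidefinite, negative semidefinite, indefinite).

The symmetric matrix is A = [[3, -3, 0, -3], [-3, 3, 0, 3], [0, 0, 0, 0], [-3, 3, 0, 3]].
Symmetric row and column elimination reduces A to a congruent diagonal form with pivots 3, 0, 0, 0.
So there are 1 positive, 3 zero pivots.
Hence Q is positive semidefinite.

positive semidefinite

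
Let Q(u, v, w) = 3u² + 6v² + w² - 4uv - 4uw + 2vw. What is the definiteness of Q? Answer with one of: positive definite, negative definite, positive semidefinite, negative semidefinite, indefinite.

indefinite

The associated matrix is A = [[3, -2, -2], [-2, 6, 1], [-2, 1, 1]].
Congruent diagonalization of A (simultaneous row and column reduction) yields pivots 3, 14/3, -5/14.
So there are 2 positive, 1 negative pivots.
Hence Q is indefinite.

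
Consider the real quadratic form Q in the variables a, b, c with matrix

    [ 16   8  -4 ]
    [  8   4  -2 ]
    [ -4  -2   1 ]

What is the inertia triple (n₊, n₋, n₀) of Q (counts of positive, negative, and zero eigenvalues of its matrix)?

Congruent diagonalization of A (simultaneous row and column reduction) yields pivots 16, 0, 0.
That gives 1 positive, 2 zero pivots.

(1, 0, 2)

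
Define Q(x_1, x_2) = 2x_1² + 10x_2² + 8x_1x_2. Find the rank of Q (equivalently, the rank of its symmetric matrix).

2

Write A = [[2, 4], [4, 10]].
Row-reducing A symmetrically gives the diagonal entries 2, 2.
Counting signs: 2 positive.
The rank is the number of nonzero pivots: 2.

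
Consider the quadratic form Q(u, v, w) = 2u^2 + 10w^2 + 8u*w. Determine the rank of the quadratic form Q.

Write A = [[2, 0, 4], [0, 0, 0], [4, 0, 10]].
Applying the same elementary operations to the rows and columns of A produces a congruent diagonal matrix with entries 2, 0, 2.
So there are 2 positive, 1 zero pivots.
The rank is the number of nonzero pivots: 2.

2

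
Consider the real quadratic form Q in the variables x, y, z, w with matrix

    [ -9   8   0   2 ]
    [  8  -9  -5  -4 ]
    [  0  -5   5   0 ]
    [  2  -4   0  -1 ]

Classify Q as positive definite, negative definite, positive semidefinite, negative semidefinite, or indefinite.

indefinite

Applying the same elementary operations to the rows and columns of A produces a congruent diagonal matrix with entries -9, -17/9, 310/17, 5/31.
That gives 2 positive, 2 negative pivots.
Hence Q is indefinite.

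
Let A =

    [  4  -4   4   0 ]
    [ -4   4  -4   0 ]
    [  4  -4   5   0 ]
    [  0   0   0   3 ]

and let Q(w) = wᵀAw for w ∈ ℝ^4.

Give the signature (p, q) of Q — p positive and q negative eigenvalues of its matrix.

Symmetric row and column elimination reduces A to a congruent diagonal form with pivots 4, 0, 1, 3.
So there are 3 positive, 1 zero pivots.

(3, 0)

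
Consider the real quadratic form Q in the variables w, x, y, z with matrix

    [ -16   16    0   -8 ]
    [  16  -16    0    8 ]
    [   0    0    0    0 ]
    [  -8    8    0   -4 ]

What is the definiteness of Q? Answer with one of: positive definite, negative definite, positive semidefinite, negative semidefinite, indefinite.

Congruent diagonalization of A (simultaneous row and column reduction) yields pivots -16, 0, 0, 0.
Counting signs: 1 negative, 3 zero.
Hence Q is negative semidefinite.

negative semidefinite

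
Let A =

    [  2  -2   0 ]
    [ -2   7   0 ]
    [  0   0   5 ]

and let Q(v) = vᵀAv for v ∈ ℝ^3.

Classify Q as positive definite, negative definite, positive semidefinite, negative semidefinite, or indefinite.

Symmetric row and column elimination reduces A to a congruent diagonal form with pivots 2, 5, 5.
Counting signs: 3 positive.
Hence Q is positive definite.

positive definite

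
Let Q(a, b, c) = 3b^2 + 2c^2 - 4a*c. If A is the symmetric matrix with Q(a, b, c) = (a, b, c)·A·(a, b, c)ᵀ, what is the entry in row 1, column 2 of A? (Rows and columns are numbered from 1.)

0

The coefficient of a·b in Q is 0. For a symmetric A this equals A[1,2] + A[2,1] = 2·A[1,2].
So A[1,2] = 0/2 = 0.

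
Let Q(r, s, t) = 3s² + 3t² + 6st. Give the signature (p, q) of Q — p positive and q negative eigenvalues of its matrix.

(1, 0)

The symmetric matrix is A = [[0, 0, 0], [0, 3, 3], [0, 3, 3]].
Applying the same elementary operations to the rows and columns of A produces a congruent diagonal matrix with entries 0, 3, 0.
That gives 1 positive, 2 zero pivots.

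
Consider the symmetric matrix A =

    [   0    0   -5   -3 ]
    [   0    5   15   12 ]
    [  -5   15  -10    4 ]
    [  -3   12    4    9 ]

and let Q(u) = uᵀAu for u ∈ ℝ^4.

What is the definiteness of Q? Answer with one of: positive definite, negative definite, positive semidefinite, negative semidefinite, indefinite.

A is congruent to a diagonal matrix with 2 positive, 2 negative and 0 zero entries, so Q is indefinite.

indefinite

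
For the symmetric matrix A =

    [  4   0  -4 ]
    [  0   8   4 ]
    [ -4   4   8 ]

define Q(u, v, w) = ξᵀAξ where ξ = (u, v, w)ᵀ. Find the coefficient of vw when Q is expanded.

8

The coefficient of vw is A[2,3] + A[3,2] = 2·4 = 8.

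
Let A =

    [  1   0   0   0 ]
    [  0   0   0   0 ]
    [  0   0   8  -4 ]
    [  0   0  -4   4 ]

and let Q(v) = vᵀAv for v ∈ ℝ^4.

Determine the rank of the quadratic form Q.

Applying the same elementary operations to the rows and columns of A produces a congruent diagonal matrix with entries 1, 0, 8, 2.
That gives 3 positive, 1 zero pivots.
The rank is the number of nonzero pivots: 3.

3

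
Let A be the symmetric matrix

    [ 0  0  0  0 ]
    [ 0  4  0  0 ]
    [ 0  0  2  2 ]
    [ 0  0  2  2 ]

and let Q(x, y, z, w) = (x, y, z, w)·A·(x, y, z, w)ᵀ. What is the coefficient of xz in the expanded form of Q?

The coefficient of xz is A[1,3] + A[3,1] = 2·0 = 0.

0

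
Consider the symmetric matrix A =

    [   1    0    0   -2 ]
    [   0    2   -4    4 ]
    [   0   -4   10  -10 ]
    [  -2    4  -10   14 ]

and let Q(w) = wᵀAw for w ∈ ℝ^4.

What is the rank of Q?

Congruent diagonalization of A (simultaneous row and column reduction) yields pivots 1, 2, 2, 0.
That gives 3 positive, 1 zero pivots.
The rank is the number of nonzero pivots: 3.

3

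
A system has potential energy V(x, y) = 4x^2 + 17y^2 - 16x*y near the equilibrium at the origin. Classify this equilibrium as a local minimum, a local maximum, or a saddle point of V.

The Hessian at the origin is H = [[8, -16], [-16, 34]].
det H = 8·34 − (-16)² = 16 > 0 and H[1,1] = 8 > 0, so H is positive definite.
Therefore the origin is a local minimum.

local minimum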